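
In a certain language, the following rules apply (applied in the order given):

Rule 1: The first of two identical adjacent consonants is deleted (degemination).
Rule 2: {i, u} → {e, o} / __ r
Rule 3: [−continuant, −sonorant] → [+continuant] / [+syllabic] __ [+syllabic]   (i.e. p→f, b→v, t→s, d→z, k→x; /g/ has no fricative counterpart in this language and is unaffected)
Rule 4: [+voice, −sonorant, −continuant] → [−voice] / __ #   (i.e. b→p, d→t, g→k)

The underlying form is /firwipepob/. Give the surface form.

ferwifefop

Rule 1 (degemination): no segment meets the environment; /firwipepob/ is unchanged.
Rule 2 (pre-rhotic lowering): /i/ is a high vowel immediately before /r/, so it lowers to [e]. /firwipepob/ → ferwipepob.
Rule 3 (intervocalic spirantization): /p/ is a stop between vowels /i/ and /e/, so it spirantizes to the fricative [f]. /p/ is a stop between vowels /e/ and /o/, so it spirantizes to the fricative [f]. /ferwipepob/ → ferwifefob.
Rule 4 (final devoicing): /b/ is a voiced stop in word-final position, so it devoices to [p]. /ferwifefob/ → ferwifefop.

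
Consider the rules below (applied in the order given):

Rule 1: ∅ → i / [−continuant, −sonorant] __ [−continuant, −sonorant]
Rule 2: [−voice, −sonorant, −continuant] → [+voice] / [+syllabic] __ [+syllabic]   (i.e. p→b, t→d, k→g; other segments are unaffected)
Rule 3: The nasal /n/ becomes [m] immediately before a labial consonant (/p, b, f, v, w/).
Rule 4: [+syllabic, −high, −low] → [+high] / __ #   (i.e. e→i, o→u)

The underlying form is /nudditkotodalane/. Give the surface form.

nudididigododalani

Rule 1 (stop-cluster i-epenthesis): /d/ and /d/ form a stop–stop cluster, so [i] is inserted between them. /t/ and /k/ form a stop–stop cluster, so [i] is inserted between them. /nudditkotodalane/ → nudiditikotodalane.
Rule 2 (intervocalic voicing): /t/ is a voiceless stop between vowels /i/ and /i/, so it voices to [d]. /k/ is a voiceless stop between vowels /i/ and /o/, so it voices to [g]. /t/ is a voiceless stop between vowels /o/ and /o/, so it voices to [d]. /nudiditikotodalane/ → nudididigododalane.
Rule 3 (nasal place assimilation): no segment meets the environment; /nudididigododalane/ is unchanged.
Rule 4 (final vowel raising): /e/ is a mid vowel in word-final position, so it raises to [i]. /nudididigododalane/ → nudididigododalani.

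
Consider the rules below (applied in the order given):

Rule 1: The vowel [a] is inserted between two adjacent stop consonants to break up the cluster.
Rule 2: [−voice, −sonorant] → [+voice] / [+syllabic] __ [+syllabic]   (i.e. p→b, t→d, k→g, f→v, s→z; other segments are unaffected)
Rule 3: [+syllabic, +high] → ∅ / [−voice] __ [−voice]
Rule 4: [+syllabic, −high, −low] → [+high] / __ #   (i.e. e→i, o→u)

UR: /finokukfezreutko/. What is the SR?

Rule 1 (stop-cluster a-epenthesis): /t/ and /k/ form a stop–stop cluster, so [a] is inserted between them. /finokukfezreutko/ → finokukfezreutako.
Rule 2 (intervocalic voicing): /k/ is a voiceless obstruent between vowels /o/ and /u/, so it voices to [g]. /t/ is a voiceless obstruent between vowels /u/ and /a/, so it voices to [d]. /k/ is a voiceless obstruent between vowels /a/ and /o/, so it voices to [g]. /finokukfezreutako/ → finogukfezreudago.
Rule 3 (high vowel syncope): no segment meets the environment; /finogukfezreudago/ is unchanged.
Rule 4 (final vowel raising): /o/ is a mid vowel in word-final position, so it raises to [u]. /finogukfezreudago/ → finogukfezreudagu.

finogukfezreudagu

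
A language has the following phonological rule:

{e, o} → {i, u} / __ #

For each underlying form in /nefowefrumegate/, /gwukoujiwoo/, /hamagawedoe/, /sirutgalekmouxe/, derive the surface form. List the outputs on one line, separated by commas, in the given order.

/nefowefrumegate/: /e/ is a mid vowel in word-final position, so it raises to [i]. → [nefowefrumegati].
/gwukoujiwoo/: /o/ is a mid vowel in word-final position, so it raises to [u]. → [gwukoujiwou].
/hamagawedoe/: /e/ is a mid vowel in word-final position, so it raises to [i]. → [hamagawedoi].
/sirutgalekmouxe/: /e/ is a mid vowel in word-final position, so it raises to [i]. → [sirutgalekmouxi].

nefowefrumegati, gwukoujiwou, hamagawedoi, sirutgalekmouxi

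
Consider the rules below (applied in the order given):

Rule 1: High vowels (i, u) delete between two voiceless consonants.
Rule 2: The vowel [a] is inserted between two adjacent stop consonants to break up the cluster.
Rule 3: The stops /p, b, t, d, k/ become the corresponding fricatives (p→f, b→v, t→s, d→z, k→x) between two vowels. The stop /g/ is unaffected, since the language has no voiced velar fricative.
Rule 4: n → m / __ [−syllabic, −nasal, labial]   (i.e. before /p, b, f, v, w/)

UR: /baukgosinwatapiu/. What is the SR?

bauxagosimwasafiu

Rule 1 (high vowel syncope): no segment meets the environment; /baukgosinwatapiu/ is unchanged.
Rule 2 (stop-cluster a-epenthesis): /k/ and /g/ form a stop–stop cluster, so [a] is inserted between them. /baukgosinwatapiu/ → baukagosinwatapiu.
Rule 3 (intervocalic spirantization): /k/ is a stop between vowels /u/ and /a/, so it spirantizes to the fricative [x]. /t/ is a stop between vowels /a/ and /a/, so it spirantizes to the fricative [s]. /p/ is a stop between vowels /a/ and /i/, so it spirantizes to the fricative [f]. /baukagosinwatapiu/ → bauxagosinwasafiu.
Rule 4 (nasal place assimilation): /n/ precedes the labial consonant /w/, so it assimilates in place to [m]. /bauxagosinwasafiu/ → bauxagosimwasafiu.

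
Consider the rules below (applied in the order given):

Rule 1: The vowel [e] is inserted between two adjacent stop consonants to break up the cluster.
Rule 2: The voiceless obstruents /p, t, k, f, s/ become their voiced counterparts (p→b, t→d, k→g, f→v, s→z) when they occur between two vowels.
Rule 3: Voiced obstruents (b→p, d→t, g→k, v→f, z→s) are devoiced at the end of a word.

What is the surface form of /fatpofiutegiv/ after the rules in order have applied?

fadeboviudegif

Rule 1 (stop-cluster e-epenthesis): /t/ and /p/ form a stop–stop cluster, so [e] is inserted between them. /fatpofiutegiv/ → fatepofiutegiv.
Rule 2 (intervocalic voicing): /t/ is a voiceless obstruent between vowels /a/ and /e/, so it voices to [d]. /p/ is a voiceless obstruent between vowels /e/ and /o/, so it voices to [b]. /f/ is a voiceless obstruent between vowels /o/ and /i/, so it voices to [v]. /t/ is a voiceless obstruent between vowels /u/ and /e/, so it voices to [d]. /fatepofiutegiv/ → fadeboviudegiv.
Rule 3 (final devoicing): /v/ is a voiced obstruent in word-final position, so it devoices to [f]. /fadeboviudegiv/ → fadeboviudegif.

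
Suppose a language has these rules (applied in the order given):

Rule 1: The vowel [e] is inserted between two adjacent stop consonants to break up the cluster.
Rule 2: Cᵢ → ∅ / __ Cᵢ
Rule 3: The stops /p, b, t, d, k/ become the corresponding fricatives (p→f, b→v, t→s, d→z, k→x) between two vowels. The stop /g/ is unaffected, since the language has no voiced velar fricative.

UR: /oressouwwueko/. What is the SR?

Rule 1 (stop-cluster e-epenthesis): no segment meets the environment; /oressouwwueko/ is unchanged.
Rule 2 (degemination): /ss/ is a geminate; the first /s/ deletes. /ww/ is a geminate; the first /w/ deletes. /oressouwwueko/ → oresouwueko.
Rule 3 (intervocalic spirantization): /k/ is a stop between vowels /e/ and /o/, so it spirantizes to the fricative [x]. /oresouwueko/ → oresouwuexo.

oresouwuexo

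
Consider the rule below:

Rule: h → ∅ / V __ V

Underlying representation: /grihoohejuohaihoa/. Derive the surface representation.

/h/ occurs between vowels /i/ and /o/, so it deletes.
/h/ occurs between vowels /o/ and /e/, so it deletes.
/h/ occurs between vowels /o/ and /a/, so it deletes.
/h/ occurs between vowels /i/ and /o/, so it deletes.
Surface form: [griooejuoaioa].

griooejuoaioa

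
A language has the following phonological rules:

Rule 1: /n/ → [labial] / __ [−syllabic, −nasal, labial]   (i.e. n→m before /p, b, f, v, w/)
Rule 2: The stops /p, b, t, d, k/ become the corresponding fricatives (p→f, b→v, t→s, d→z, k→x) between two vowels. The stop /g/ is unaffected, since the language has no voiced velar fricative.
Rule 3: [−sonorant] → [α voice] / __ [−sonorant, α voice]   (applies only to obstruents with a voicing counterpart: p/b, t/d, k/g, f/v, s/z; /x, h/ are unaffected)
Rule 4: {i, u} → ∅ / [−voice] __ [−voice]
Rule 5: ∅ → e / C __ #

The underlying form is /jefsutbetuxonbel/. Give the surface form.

Rule 1 (nasal place assimilation): /n/ precedes the labial consonant /b/, so it assimilates in place to [m]. /jefsutbetuxonbel/ → jefsutbetuxombel.
Rule 2 (intervocalic spirantization): /t/ is a stop between vowels /e/ and /u/, so it spirantizes to the fricative [s]. /jefsutbetuxombel/ → jefsutbesuxombel.
Rule 3 (regressive voicing assimilation): /t/ precedes the voiced obstruent /b/, so it voices to [d] by assimilation. /jefsutbesuxombel/ → jefsudbesuxombel.
Rule 4 (high vowel syncope): /u/ is a high vowel flanked by voiceless consonants /s/ and /x/, so it deletes. /jefsudbesuxombel/ → jefsudbesxombel.
Rule 5 (final e-epenthesis): the form ends in the consonant /l/, so [e] is inserted word-finally. /jefsudbesxombel/ → jefsudbesxombele.

jefsudbesxombele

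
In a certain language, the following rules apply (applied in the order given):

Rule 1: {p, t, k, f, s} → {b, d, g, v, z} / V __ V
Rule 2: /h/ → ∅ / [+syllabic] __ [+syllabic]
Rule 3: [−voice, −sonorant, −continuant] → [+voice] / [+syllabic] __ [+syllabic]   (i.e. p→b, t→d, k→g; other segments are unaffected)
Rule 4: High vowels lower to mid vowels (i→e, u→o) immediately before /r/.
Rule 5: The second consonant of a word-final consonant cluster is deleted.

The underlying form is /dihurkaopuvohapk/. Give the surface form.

diorkaobuvoap

Rule 1 (intervocalic voicing): /p/ is a voiceless obstruent between vowels /o/ and /u/, so it voices to [b]. /dihurkaopuvohapk/ → dihurkaobuvohapk.
Rule 2 (intervocalic h-deletion): /h/ occurs between vowels /i/ and /u/, so it deletes. /h/ occurs between vowels /o/ and /a/, so it deletes. /dihurkaobuvohapk/ → diurkaobuvoapk.
Rule 3 (intervocalic voicing): no segment meets the environment; /diurkaobuvoapk/ is unchanged.
Rule 4 (pre-rhotic lowering): /u/ is a high vowel immediately before /r/, so it lowers to [o]. /diurkaobuvoapk/ → diorkaobuvoapk.
Rule 5 (final cluster simplification): /k/ is the second consonant of a word-final cluster /pk/, so it deletes. /diorkaobuvoapk/ → diorkaobuvoap.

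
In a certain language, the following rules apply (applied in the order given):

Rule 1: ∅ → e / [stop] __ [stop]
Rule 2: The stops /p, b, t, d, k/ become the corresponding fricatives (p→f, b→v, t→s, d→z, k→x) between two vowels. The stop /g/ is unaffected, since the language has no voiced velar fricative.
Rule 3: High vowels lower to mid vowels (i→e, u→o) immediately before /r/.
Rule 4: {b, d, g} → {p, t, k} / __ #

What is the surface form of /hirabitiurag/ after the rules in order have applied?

Rule 1 (stop-cluster e-epenthesis): no segment meets the environment; /hirabitiurag/ is unchanged.
Rule 2 (intervocalic spirantization): /b/ is a stop between vowels /a/ and /i/, so it spirantizes to the fricative [v]. /t/ is a stop between vowels /i/ and /i/, so it spirantizes to the fricative [s]. /hirabitiurag/ → hiravisiurag.
Rule 3 (pre-rhotic lowering): /i/ is a high vowel immediately before /r/, so it lowers to [e]. /u/ is a high vowel immediately before /r/, so it lowers to [o]. /hiravisiurag/ → heravisiorag.
Rule 4 (final devoicing): /g/ is a voiced stop in word-final position, so it devoices to [k]. /heravisiorag/ → heravisiorak.

heravisiorak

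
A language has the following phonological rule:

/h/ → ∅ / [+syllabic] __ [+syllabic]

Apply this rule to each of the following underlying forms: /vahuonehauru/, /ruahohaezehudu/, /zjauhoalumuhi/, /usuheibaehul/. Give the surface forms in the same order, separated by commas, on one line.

/vahuonehauru/: /h/ occurs between vowels /a/ and /u/, so it deletes. /h/ occurs between vowels /e/ and /a/, so it deletes. → [vauoneauru].
/ruahohaezehudu/: /h/ occurs between vowels /a/ and /o/, so it deletes. /h/ occurs between vowels /o/ and /a/, so it deletes. /h/ occurs between vowels /e/ and /u/, so it deletes. → [ruaoaezeudu].
/zjauhoalumuhi/: /h/ occurs between vowels /u/ and /o/, so it deletes. /h/ occurs between vowels /u/ and /i/, so it deletes. → [zjauoalumui].
/usuheibaehul/: /h/ occurs between vowels /u/ and /e/, so it deletes. /h/ occurs between vowels /e/ and /u/, so it deletes. → [usueibaeul].

vauoneauru, ruaoaezeudu, zjauoalumui, usueibaeul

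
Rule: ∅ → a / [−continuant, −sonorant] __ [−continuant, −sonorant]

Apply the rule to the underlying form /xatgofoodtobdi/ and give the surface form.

xatagofoodatobadi

/t/ and /g/ form a stop–stop cluster, so [a] is inserted between them.
/d/ and /t/ form a stop–stop cluster, so [a] is inserted between them.
/b/ and /d/ form a stop–stop cluster, so [a] is inserted between them.
Surface form: [xatagofoodatobadi].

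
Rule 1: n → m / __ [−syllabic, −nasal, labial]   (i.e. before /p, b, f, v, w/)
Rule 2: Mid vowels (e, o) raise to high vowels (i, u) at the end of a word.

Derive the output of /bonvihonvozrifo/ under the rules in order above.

bomvihomvozrifu

Rule 1 (nasal place assimilation): /n/ precedes the labial consonant /v/, so it assimilates in place to [m]. /n/ precedes the labial consonant /v/, so it assimilates in place to [m]. /bonvihonvozrifo/ → bomvihomvozrifo.
Rule 2 (final vowel raising): /o/ is a mid vowel in word-final position, so it raises to [u]. /bomvihomvozrifo/ → bomvihomvozrifu.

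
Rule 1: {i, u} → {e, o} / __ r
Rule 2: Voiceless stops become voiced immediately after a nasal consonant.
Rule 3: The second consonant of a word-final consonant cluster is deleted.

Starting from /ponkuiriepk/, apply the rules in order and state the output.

Rule 1 (pre-rhotic lowering): /i/ is a high vowel immediately before /r/, so it lowers to [e]. /ponkuiriepk/ → ponkueriepk.
Rule 2 (post-nasal voicing): /k/ is a voiceless stop immediately after the nasal /n/, so it voices to [g]. /ponkueriepk/ → pongueriepk.
Rule 3 (final cluster simplification): /k/ is the second consonant of a word-final cluster /pk/, so it deletes. /pongueriepk/ → pongueriep.

pongueriep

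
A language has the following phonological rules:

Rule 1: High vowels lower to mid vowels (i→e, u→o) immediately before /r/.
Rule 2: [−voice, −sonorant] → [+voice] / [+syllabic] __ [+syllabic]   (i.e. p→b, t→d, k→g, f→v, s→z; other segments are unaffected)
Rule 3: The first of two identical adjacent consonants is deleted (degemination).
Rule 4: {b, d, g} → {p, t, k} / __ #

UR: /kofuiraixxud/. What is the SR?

kovueraixut

Rule 1 (pre-rhotic lowering): /i/ is a high vowel immediately before /r/, so it lowers to [e]. /kofuiraixxud/ → kofueraixxud.
Rule 2 (intervocalic voicing): /f/ is a voiceless obstruent between vowels /o/ and /u/, so it voices to [v]. /kofueraixxud/ → kovueraixxud.
Rule 3 (degemination): /xx/ is a geminate; the first /x/ deletes. /kovueraixxud/ → kovueraixud.
Rule 4 (final devoicing): /d/ is a voiced stop in word-final position, so it devoices to [t]. /kovueraixud/ → kovueraixut.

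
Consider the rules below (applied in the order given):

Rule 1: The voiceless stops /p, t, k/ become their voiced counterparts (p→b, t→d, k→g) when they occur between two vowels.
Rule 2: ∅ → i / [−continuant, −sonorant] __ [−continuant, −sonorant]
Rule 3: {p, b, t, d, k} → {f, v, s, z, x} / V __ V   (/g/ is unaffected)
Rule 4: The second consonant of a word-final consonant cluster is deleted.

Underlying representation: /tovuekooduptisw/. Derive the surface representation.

Rule 1 (intervocalic voicing): /k/ is a voiceless stop between vowels /e/ and /o/, so it voices to [g]. /tovuekooduptisw/ → tovuegooduptisw.
Rule 2 (stop-cluster i-epenthesis): /p/ and /t/ form a stop–stop cluster, so [i] is inserted between them. /tovuegooduptisw/ → tovuegoodupitisw.
Rule 3 (intervocalic spirantization): /d/ is a stop between vowels /o/ and /u/, so it spirantizes to the fricative [z]. /p/ is a stop between vowels /u/ and /i/, so it spirantizes to the fricative [f]. /t/ is a stop between vowels /i/ and /i/, so it spirantizes to the fricative [s]. /tovuegoodupitisw/ → tovuegoozufisisw.
Rule 4 (final cluster simplification): /w/ is the second consonant of a word-final cluster /sw/, so it deletes. /tovuegoozufisisw/ → tovuegoozufisis.

tovuegoozufisis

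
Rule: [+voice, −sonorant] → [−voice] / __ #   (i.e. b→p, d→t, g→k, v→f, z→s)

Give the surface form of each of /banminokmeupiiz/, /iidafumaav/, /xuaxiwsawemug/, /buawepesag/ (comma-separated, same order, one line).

/banminokmeupiiz/: /z/ is a voiced obstruent in word-final position, so it devoices to [s]. → [banminokmeupiis].
/iidafumaav/: /v/ is a voiced obstruent in word-final position, so it devoices to [f]. → [iidafumaaf].
/xuaxiwsawemug/: /g/ is a voiced obstruent in word-final position, so it devoices to [k]. → [xuaxiwsawemuk].
/buawepesag/: /g/ is a voiced obstruent in word-final position, so it devoices to [k]. → [buawepesak].

banminokmeupiis, iidafumaaf, xuaxiwsawemuk, buawepesak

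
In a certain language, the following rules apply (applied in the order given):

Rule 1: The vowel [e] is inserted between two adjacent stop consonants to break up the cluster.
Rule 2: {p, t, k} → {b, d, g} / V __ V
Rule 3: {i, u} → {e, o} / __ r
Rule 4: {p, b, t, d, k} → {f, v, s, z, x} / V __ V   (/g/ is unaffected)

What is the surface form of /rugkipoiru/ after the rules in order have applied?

Rule 1 (stop-cluster e-epenthesis): /g/ and /k/ form a stop–stop cluster, so [e] is inserted between them. /rugkipoiru/ → rugekipoiru.
Rule 2 (intervocalic voicing): /k/ is a voiceless stop between vowels /e/ and /i/, so it voices to [g]. /p/ is a voiceless stop between vowels /i/ and /o/, so it voices to [b]. /rugekipoiru/ → rugegiboiru.
Rule 3 (pre-rhotic lowering): /i/ is a high vowel immediately before /r/, so it lowers to [e]. /rugegiboiru/ → rugegiboeru.
Rule 4 (intervocalic spirantization): /b/ is a stop between vowels /i/ and /o/, so it spirantizes to the fricative [v]. /rugegiboeru/ → rugegivoeru.

rugegivoeru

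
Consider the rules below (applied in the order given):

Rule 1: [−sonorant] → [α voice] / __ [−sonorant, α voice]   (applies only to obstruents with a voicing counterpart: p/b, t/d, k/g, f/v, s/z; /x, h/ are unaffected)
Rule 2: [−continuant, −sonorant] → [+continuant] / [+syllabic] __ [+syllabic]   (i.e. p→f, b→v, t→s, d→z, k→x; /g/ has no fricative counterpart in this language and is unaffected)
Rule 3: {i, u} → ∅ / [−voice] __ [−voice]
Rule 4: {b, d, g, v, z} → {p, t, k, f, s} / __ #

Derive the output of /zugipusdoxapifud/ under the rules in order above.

Rule 1 (regressive voicing assimilation): /s/ precedes the voiced obstruent /d/, so it voices to [z] by assimilation. /zugipusdoxapifud/ → zugipuzdoxapifud.
Rule 2 (intervocalic spirantization): /p/ is a stop between vowels /i/ and /u/, so it spirantizes to the fricative [f]. /p/ is a stop between vowels /a/ and /i/, so it spirantizes to the fricative [f]. /zugipuzdoxapifud/ → zugifuzdoxafifud.
Rule 3 (high vowel syncope): /i/ is a high vowel flanked by voiceless consonants /f/ and /f/, so it deletes. /zugifuzdoxafifud/ → zugifuzdoxaffud.
Rule 4 (final devoicing): /d/ is a voiced obstruent in word-final position, so it devoices to [t]. /zugifuzdoxaffud/ → zugifuzdoxaffut.

zugifuzdoxaffut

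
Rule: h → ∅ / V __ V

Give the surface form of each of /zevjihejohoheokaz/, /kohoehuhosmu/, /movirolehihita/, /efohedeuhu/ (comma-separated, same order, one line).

zevjiejooeokaz, kooeuosmu, moviroleiita, efoedeuu

/zevjihejohoheokaz/: /h/ occurs between vowels /i/ and /e/, so it deletes. /h/ occurs between vowels /o/ and /o/, so it deletes. /h/ occurs between vowels /o/ and /e/, so it deletes. → [zevjiejooeokaz].
/kohoehuhosmu/: /h/ occurs between vowels /o/ and /o/, so it deletes. /h/ occurs between vowels /e/ and /u/, so it deletes. /h/ occurs between vowels /u/ and /o/, so it deletes. → [kooeuosmu].
/movirolehihita/: /h/ occurs between vowels /e/ and /i/, so it deletes. /h/ occurs between vowels /i/ and /i/, so it deletes. → [moviroleiita].
/efohedeuhu/: /h/ occurs between vowels /o/ and /e/, so it deletes. /h/ occurs between vowels /u/ and /u/, so it deletes. → [efoedeuu].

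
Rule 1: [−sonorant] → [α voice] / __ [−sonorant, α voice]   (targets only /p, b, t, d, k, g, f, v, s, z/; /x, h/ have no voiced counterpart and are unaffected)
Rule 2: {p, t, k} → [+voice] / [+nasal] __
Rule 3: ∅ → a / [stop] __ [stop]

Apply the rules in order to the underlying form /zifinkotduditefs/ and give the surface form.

zifingodaduditefs

Rule 1 (regressive voicing assimilation): /t/ precedes the voiced obstruent /d/, so it voices to [d] by assimilation. /zifinkotduditefs/ → zifinkodduditefs.
Rule 2 (post-nasal voicing): /k/ is a voiceless stop immediately after the nasal /n/, so it voices to [g]. /zifinkodduditefs/ → zifingodduditefs.
Rule 3 (stop-cluster a-epenthesis): /d/ and /d/ form a stop–stop cluster, so [a] is inserted between them. /zifingodduditefs/ → zifingodaduditefs.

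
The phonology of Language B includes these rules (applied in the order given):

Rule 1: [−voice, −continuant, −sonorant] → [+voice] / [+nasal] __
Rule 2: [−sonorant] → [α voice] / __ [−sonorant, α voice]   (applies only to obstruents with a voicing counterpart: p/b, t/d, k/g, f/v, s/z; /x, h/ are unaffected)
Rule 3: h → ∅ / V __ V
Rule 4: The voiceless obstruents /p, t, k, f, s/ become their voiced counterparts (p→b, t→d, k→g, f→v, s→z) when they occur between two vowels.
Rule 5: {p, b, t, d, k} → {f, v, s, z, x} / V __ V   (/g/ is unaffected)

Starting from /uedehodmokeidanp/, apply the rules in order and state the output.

uezeodmogeizanb

Rule 1 (post-nasal voicing): /p/ is a voiceless stop immediately after the nasal /n/, so it voices to [b]. /uedehodmokeidanp/ → uedehodmokeidanb.
Rule 2 (regressive voicing assimilation): no segment meets the environment; /uedehodmokeidanb/ is unchanged.
Rule 3 (intervocalic h-deletion): /h/ occurs between vowels /e/ and /o/, so it deletes. /uedehodmokeidanb/ → uedeodmokeidanb.
Rule 4 (intervocalic voicing): /k/ is a voiceless obstruent between vowels /o/ and /e/, so it voices to [g]. /uedeodmokeidanb/ → uedeodmogeidanb.
Rule 5 (intervocalic spirantization): /d/ is a stop between vowels /e/ and /e/, so it spirantizes to the fricative [z]. /d/ is a stop between vowels /i/ and /a/, so it spirantizes to the fricative [z]. /uedeodmogeidanb/ → uezeodmogeizanb.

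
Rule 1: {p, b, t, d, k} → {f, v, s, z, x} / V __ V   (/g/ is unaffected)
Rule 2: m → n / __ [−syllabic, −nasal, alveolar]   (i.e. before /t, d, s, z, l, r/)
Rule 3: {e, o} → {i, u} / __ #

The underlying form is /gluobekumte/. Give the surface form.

gluovexunti

Rule 1 (intervocalic spirantization): /b/ is a stop between vowels /o/ and /e/, so it spirantizes to the fricative [v]. /k/ is a stop between vowels /e/ and /u/, so it spirantizes to the fricative [x]. /gluobekumte/ → gluovexumte.
Rule 2 (nasal place assimilation): /m/ precedes the alveolar consonant /t/, so it assimilates in place to [n]. /gluovexumte/ → gluovexunte.
Rule 3 (final vowel raising): /e/ is a mid vowel in word-final position, so it raises to [i]. /gluovexunte/ → gluovexunti.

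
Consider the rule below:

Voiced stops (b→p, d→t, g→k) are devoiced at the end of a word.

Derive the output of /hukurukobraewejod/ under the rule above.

Scanning /hukurukobraewejod/: /b/ at position 9 is not in the conditioning environment; /d/ is a voiced stop in word-final position, so it devoices to [t].
Result: [hukurukobraewejot].

hukurukobraewejot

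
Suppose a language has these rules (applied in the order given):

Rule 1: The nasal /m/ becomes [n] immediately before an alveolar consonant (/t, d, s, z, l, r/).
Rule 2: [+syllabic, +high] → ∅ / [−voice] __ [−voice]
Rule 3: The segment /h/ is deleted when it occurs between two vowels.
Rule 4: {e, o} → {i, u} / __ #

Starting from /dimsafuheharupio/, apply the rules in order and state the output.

Rule 1 (nasal place assimilation): /m/ precedes the alveolar consonant /s/, so it assimilates in place to [n]. /dimsafuheharupio/ → dinsafuheharupio.
Rule 2 (high vowel syncope): /u/ is a high vowel flanked by voiceless consonants /f/ and /h/, so it deletes. /dinsafuheharupio/ → dinsafheharupio.
Rule 3 (intervocalic h-deletion): /h/ occurs between vowels /e/ and /a/, so it deletes. /dinsafheharupio/ → dinsafhearupio.
Rule 4 (final vowel raising): /o/ is a mid vowel in word-final position, so it raises to [u]. /dinsafhearupio/ → dinsafhearupiu.

dinsafhearupiu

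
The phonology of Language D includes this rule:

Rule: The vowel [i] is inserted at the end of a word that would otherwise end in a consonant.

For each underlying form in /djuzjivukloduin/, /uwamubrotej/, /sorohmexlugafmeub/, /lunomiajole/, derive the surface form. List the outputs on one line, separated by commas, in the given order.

/djuzjivukloduin/: the form ends in the consonant /n/, so [i] is inserted word-finally. → [djuzjivukloduini].
/uwamubrotej/: the form ends in the consonant /j/, so [i] is inserted word-finally. → [uwamubroteji].
/sorohmexlugafmeub/: the form ends in the consonant /b/, so [i] is inserted word-finally. → [sorohmexlugafmeubi].
/lunomiajole/: the rule's environment is not met; surfaces unchanged as [lunomiajole].

djuzjivukloduini, uwamubroteji, sorohmexlugafmeubi, lunomiajole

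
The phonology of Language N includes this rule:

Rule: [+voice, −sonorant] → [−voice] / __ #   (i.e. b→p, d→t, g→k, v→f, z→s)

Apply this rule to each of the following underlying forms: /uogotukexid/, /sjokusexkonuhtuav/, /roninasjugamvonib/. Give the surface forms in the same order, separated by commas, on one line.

/uogotukexid/: /d/ is a voiced obstruent in word-final position, so it devoices to [t]. → [uogotukexit].
/sjokusexkonuhtuav/: /v/ is a voiced obstruent in word-final position, so it devoices to [f]. → [sjokusexkonuhtuaf].
/roninasjugamvonib/: /b/ is a voiced obstruent in word-final position, so it devoices to [p]. → [roninasjugamvonip].

uogotukexit, sjokusexkonuhtuaf, roninasjugamvonip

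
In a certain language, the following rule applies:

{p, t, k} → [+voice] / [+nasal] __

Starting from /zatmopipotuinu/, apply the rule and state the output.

zatmopipotuinu

No segment of /zatmopipotuinu/ meets the structural description of the rule, so the form surfaces unchanged.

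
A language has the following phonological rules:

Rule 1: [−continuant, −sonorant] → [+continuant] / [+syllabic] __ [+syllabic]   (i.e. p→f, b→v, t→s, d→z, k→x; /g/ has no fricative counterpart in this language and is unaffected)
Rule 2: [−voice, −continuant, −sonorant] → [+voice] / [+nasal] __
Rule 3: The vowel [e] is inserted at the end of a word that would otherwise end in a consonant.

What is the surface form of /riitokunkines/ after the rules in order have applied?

Rule 1 (intervocalic spirantization): /t/ is a stop between vowels /i/ and /o/, so it spirantizes to the fricative [s]. /k/ is a stop between vowels /o/ and /u/, so it spirantizes to the fricative [x]. /riitokunkines/ → riisoxunkines.
Rule 2 (post-nasal voicing): /k/ is a voiceless stop immediately after the nasal /n/, so it voices to [g]. /riisoxunkines/ → riisoxungines.
Rule 3 (final e-epenthesis): the form ends in the consonant /s/, so [e] is inserted word-finally. /riisoxungines/ → riisoxunginese.

riisoxunginese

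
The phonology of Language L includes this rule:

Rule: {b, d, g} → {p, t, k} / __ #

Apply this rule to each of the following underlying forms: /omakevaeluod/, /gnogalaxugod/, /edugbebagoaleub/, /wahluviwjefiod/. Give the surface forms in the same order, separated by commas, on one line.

omakevaeluot, gnogalaxugot, edugbebagoaleup, wahluviwjefiot

/omakevaeluod/: /d/ is a voiced stop in word-final position, so it devoices to [t]. → [omakevaeluot].
/gnogalaxugod/: /d/ is a voiced stop in word-final position, so it devoices to [t]. → [gnogalaxugot].
/edugbebagoaleub/: /b/ is a voiced stop in word-final position, so it devoices to [p]. → [edugbebagoaleup].
/wahluviwjefiod/: /d/ is a voiced stop in word-final position, so it devoices to [t]. → [wahluviwjefiot].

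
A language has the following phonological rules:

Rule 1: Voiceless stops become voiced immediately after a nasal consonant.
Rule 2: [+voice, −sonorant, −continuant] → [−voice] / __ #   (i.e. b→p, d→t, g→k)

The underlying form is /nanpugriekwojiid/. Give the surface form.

Rule 1 (post-nasal voicing): /p/ is a voiceless stop immediately after the nasal /n/, so it voices to [b]. /nanpugriekwojiid/ → nanbugriekwojiid.
Rule 2 (final devoicing): /d/ is a voiced stop in word-final position, so it devoices to [t]. /nanbugriekwojiid/ → nanbugriekwojiit.

nanbugriekwojiit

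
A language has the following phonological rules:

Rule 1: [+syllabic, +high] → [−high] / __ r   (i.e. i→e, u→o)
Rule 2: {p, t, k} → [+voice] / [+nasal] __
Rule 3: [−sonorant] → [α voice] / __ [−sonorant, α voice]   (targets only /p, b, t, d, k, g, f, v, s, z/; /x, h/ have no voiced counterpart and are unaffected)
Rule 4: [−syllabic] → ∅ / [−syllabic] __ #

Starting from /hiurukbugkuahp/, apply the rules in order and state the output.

hiorugbukkuah

Rule 1 (pre-rhotic lowering): /u/ is a high vowel immediately before /r/, so it lowers to [o]. /hiurukbugkuahp/ → hiorukbugkuahp.
Rule 2 (post-nasal voicing): no segment meets the environment; /hiorukbugkuahp/ is unchanged.
Rule 3 (regressive voicing assimilation): /k/ precedes the voiced obstruent /b/, so it voices to [g] by assimilation. /g/ precedes the voiceless obstruent /k/, so it devoices to [k] by assimilation. /hiorukbugkuahp/ → hiorugbukkuahp.
Rule 4 (final cluster simplification): /p/ is the second consonant of a word-final cluster /hp/, so it deletes. /hiorugbukkuahp/ → hiorugbukkuah.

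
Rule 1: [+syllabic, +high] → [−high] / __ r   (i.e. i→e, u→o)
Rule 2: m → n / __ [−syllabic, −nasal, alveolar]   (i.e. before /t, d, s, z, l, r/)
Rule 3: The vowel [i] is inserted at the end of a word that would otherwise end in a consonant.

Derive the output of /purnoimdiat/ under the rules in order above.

Rule 1 (pre-rhotic lowering): /u/ is a high vowel immediately before /r/, so it lowers to [o]. /purnoimdiat/ → pornoimdiat.
Rule 2 (nasal place assimilation): /m/ precedes the alveolar consonant /d/, so it assimilates in place to [n]. /pornoimdiat/ → pornoindiat.
Rule 3 (final i-epenthesis): the form ends in the consonant /t/, so [i] is inserted word-finally. /pornoindiat/ → pornoindiati.

pornoindiati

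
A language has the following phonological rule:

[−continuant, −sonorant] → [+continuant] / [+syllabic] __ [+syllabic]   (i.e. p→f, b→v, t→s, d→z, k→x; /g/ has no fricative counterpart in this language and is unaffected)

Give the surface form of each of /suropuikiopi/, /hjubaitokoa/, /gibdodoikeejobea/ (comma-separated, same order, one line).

surofuixiofi, hjuvaisoxoa, gibdozoixeejovea

/suropuikiopi/: /p/ is a stop between vowels /o/ and /u/, so it spirantizes to the fricative [f]. /k/ is a stop between vowels /i/ and /i/, so it spirantizes to the fricative [x]. /p/ is a stop between vowels /o/ and /i/, so it spirantizes to the fricative [f]. → [surofuixiofi].
/hjubaitokoa/: /b/ is a stop between vowels /u/ and /a/, so it spirantizes to the fricative [v]. /t/ is a stop between vowels /i/ and /o/, so it spirantizes to the fricative [s]. /k/ is a stop between vowels /o/ and /o/, so it spirantizes to the fricative [x]. → [hjuvaisoxoa].
/gibdodoikeejobea/: /d/ is a stop between vowels /o/ and /o/, so it spirantizes to the fricative [z]. /k/ is a stop between vowels /i/ and /e/, so it spirantizes to the fricative [x]. /b/ is a stop between vowels /o/ and /e/, so it spirantizes to the fricative [v]. → [gibdozoixeejovea].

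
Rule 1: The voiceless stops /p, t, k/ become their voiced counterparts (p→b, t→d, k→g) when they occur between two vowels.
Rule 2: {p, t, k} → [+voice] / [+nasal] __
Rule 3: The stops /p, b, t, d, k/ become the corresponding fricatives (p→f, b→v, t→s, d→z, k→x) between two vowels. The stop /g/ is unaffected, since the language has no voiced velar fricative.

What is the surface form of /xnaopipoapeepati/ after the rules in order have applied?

xnaovivoaveevazi

Rule 1 (intervocalic voicing): /p/ is a voiceless stop between vowels /o/ and /i/, so it voices to [b]. /p/ is a voiceless stop between vowels /i/ and /o/, so it voices to [b]. /p/ is a voiceless stop between vowels /a/ and /e/, so it voices to [b]. /p/ is a voiceless stop between vowels /e/ and /a/, so it voices to [b]. /t/ is a voiceless stop between vowels /a/ and /i/, so it voices to [d]. /xnaopipoapeepati/ → xnaobiboabeebadi.
Rule 2 (post-nasal voicing): no segment meets the environment; /xnaobiboabeebadi/ is unchanged.
Rule 3 (intervocalic spirantization): /b/ is a stop between vowels /o/ and /i/, so it spirantizes to the fricative [v]. /b/ is a stop between vowels /i/ and /o/, so it spirantizes to the fricative [v]. /b/ is a stop between vowels /a/ and /e/, so it spirantizes to the fricative [v]. /b/ is a stop between vowels /e/ and /a/, so it spirantizes to the fricative [v]. /d/ is a stop between vowels /a/ and /i/, so it spirantizes to the fricative [z]. /xnaobiboabeebadi/ → xnaovivoaveevazi.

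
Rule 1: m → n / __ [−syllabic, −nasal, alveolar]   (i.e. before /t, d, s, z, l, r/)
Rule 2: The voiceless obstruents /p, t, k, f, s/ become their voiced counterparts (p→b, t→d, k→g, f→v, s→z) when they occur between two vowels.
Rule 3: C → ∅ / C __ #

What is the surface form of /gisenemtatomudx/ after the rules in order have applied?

Rule 1 (nasal place assimilation): /m/ precedes the alveolar consonant /t/, so it assimilates in place to [n]. /gisenemtatomudx/ → gisenentatomudx.
Rule 2 (intervocalic voicing): /s/ is a voiceless obstruent between vowels /i/ and /e/, so it voices to [z]. /t/ is a voiceless obstruent between vowels /a/ and /o/, so it voices to [d]. /gisenentatomudx/ → gizenentadomudx.
Rule 3 (final cluster simplification): /x/ is the second consonant of a word-final cluster /dx/, so it deletes. /gizenentadomudx/ → gizenentadomud.

gizenentadomud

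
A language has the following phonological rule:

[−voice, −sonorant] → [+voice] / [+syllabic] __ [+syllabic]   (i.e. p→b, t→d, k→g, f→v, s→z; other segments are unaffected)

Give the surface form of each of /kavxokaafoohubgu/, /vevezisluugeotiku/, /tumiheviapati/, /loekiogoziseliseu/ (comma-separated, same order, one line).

kavxogaavoohubgu, vevezisluugeodigu, tumiheviabadi, loegiogozizelizeu

/kavxokaafoohubgu/: /k/ is a voiceless obstruent between vowels /o/ and /a/, so it voices to [g]. /f/ is a voiceless obstruent between vowels /a/ and /o/, so it voices to [v]. → [kavxogaavoohubgu].
/vevezisluugeotiku/: /t/ is a voiceless obstruent between vowels /o/ and /i/, so it voices to [d]. /k/ is a voiceless obstruent between vowels /i/ and /u/, so it voices to [g]. → [vevezisluugeodigu].
/tumiheviapati/: /p/ is a voiceless obstruent between vowels /a/ and /a/, so it voices to [b]. /t/ is a voiceless obstruent between vowels /a/ and /i/, so it voices to [d]. → [tumiheviabadi].
/loekiogoziseliseu/: /k/ is a voiceless obstruent between vowels /e/ and /i/, so it voices to [g]. /s/ is a voiceless obstruent between vowels /i/ and /e/, so it voices to [z]. /s/ is a voiceless obstruent between vowels /i/ and /e/, so it voices to [z]. → [loegiogozizelizeu].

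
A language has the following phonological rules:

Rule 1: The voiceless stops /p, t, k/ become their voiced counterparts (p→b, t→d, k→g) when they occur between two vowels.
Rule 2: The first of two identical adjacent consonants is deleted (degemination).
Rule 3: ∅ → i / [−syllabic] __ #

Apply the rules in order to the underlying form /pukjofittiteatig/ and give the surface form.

Rule 1 (intervocalic voicing): /t/ is a voiceless stop between vowels /i/ and /e/, so it voices to [d]. /t/ is a voiceless stop between vowels /a/ and /i/, so it voices to [d]. /pukjofittiteatig/ → pukjofittideadig.
Rule 2 (degemination): /tt/ is a geminate; the first /t/ deletes. /pukjofittideadig/ → pukjofitideadig.
Rule 3 (final i-epenthesis): the form ends in the consonant /g/, so [i] is inserted word-finally. /pukjofitideadig/ → pukjofitideadigi.

pukjofitideadigi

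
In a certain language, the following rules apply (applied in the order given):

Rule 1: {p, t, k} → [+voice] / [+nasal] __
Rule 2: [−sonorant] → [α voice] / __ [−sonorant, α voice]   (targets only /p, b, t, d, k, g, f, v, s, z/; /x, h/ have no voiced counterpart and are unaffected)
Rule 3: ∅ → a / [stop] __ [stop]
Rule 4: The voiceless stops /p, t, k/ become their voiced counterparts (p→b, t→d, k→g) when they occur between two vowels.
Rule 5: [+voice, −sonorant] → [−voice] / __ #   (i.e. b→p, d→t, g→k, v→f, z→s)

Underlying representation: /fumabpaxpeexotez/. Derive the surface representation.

fumababaxpeexodes

Rule 1 (post-nasal voicing): no segment meets the environment; /fumabpaxpeexotez/ is unchanged.
Rule 2 (regressive voicing assimilation): /b/ precedes the voiceless obstruent /p/, so it devoices to [p] by assimilation. /fumabpaxpeexotez/ → fumappaxpeexotez.
Rule 3 (stop-cluster a-epenthesis): /p/ and /p/ form a stop–stop cluster, so [a] is inserted between them. /fumappaxpeexotez/ → fumapapaxpeexotez.
Rule 4 (intervocalic voicing): /p/ is a voiceless stop between vowels /a/ and /a/, so it voices to [b]. /p/ is a voiceless stop between vowels /a/ and /a/, so it voices to [b]. /t/ is a voiceless stop between vowels /o/ and /e/, so it voices to [d]. /fumapapaxpeexotez/ → fumababaxpeexodez.
Rule 5 (final devoicing): /z/ is a voiced obstruent in word-final position, so it devoices to [s]. /fumababaxpeexodez/ → fumababaxpeexodes.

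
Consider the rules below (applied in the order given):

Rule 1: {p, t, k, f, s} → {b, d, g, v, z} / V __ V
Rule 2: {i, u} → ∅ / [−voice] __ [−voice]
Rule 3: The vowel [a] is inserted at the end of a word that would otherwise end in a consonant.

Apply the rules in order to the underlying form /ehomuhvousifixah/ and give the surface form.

Rule 1 (intervocalic voicing): /s/ is a voiceless obstruent between vowels /u/ and /i/, so it voices to [z]. /f/ is a voiceless obstruent between vowels /i/ and /i/, so it voices to [v]. /ehomuhvousifixah/ → ehomuhvouzivixah.
Rule 2 (high vowel syncope): no segment meets the environment; /ehomuhvouzivixah/ is unchanged.
Rule 3 (final a-epenthesis): the form ends in the consonant /h/, so [a] is inserted word-finally. /ehomuhvouzivixah/ → ehomuhvouzivixaha.

ehomuhvouzivixaha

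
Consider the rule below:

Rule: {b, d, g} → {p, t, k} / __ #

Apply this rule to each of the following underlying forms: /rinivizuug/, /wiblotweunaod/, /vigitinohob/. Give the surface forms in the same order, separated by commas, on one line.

/rinivizuug/: /g/ is a voiced stop in word-final position, so it devoices to [k]. → [rinivizuuk].
/wiblotweunaod/: /d/ is a voiced stop in word-final position, so it devoices to [t]. → [wiblotweunaot].
/vigitinohob/: /b/ is a voiced stop in word-final position, so it devoices to [p]. → [vigitinohop].

rinivizuuk, wiblotweunaot, vigitinohop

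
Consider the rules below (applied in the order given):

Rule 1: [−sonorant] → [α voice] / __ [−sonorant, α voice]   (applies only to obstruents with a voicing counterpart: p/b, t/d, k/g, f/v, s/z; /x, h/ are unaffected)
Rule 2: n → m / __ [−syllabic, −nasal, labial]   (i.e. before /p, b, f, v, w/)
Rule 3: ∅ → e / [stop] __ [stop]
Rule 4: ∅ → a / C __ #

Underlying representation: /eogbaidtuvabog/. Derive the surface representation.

eogebaitetuvaboga

Rule 1 (regressive voicing assimilation): /d/ precedes the voiceless obstruent /t/, so it devoices to [t] by assimilation. /eogbaidtuvabog/ → eogbaittuvabog.
Rule 2 (nasal place assimilation): no segment meets the environment; /eogbaittuvabog/ is unchanged.
Rule 3 (stop-cluster e-epenthesis): /g/ and /b/ form a stop–stop cluster, so [e] is inserted between them. /t/ and /t/ form a stop–stop cluster, so [e] is inserted between them. /eogbaittuvabog/ → eogebaitetuvabog.
Rule 4 (final a-epenthesis): the form ends in the consonant /g/, so [a] is inserted word-finally. /eogebaitetuvabog/ → eogebaitetuvaboga.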